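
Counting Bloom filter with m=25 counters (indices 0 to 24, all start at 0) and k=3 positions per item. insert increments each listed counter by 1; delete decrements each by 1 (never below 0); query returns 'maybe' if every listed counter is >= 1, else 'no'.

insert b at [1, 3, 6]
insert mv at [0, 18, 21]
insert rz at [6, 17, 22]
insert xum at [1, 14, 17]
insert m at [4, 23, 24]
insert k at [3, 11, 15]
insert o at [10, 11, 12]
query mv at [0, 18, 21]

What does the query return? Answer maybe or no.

Step 1: insert b at [1, 3, 6] -> counters=[0,1,0,1,0,0,1,0,0,0,0,0,0,0,0,0,0,0,0,0,0,0,0,0,0]
Step 2: insert mv at [0, 18, 21] -> counters=[1,1,0,1,0,0,1,0,0,0,0,0,0,0,0,0,0,0,1,0,0,1,0,0,0]
Step 3: insert rz at [6, 17, 22] -> counters=[1,1,0,1,0,0,2,0,0,0,0,0,0,0,0,0,0,1,1,0,0,1,1,0,0]
Step 4: insert xum at [1, 14, 17] -> counters=[1,2,0,1,0,0,2,0,0,0,0,0,0,0,1,0,0,2,1,0,0,1,1,0,0]
Step 5: insert m at [4, 23, 24] -> counters=[1,2,0,1,1,0,2,0,0,0,0,0,0,0,1,0,0,2,1,0,0,1,1,1,1]
Step 6: insert k at [3, 11, 15] -> counters=[1,2,0,2,1,0,2,0,0,0,0,1,0,0,1,1,0,2,1,0,0,1,1,1,1]
Step 7: insert o at [10, 11, 12] -> counters=[1,2,0,2,1,0,2,0,0,0,1,2,1,0,1,1,0,2,1,0,0,1,1,1,1]
Query mv: check counters[0]=1 counters[18]=1 counters[21]=1 -> maybe

Answer: maybe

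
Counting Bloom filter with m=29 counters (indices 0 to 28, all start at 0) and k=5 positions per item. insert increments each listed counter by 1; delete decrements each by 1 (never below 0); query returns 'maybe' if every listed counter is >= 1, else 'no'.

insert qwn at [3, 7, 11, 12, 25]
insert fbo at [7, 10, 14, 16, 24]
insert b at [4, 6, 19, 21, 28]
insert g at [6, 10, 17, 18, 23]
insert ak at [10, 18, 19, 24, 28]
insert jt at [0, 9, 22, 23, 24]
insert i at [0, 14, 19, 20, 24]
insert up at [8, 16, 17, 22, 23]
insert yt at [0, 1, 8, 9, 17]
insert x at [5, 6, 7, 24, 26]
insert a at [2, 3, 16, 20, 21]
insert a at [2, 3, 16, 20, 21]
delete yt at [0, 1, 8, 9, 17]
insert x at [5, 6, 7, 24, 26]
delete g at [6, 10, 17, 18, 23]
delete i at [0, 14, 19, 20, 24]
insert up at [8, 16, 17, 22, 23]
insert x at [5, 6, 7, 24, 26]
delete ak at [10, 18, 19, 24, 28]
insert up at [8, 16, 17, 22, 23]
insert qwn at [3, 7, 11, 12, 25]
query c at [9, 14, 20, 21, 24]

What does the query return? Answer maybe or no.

Answer: maybe

Derivation:
Step 1: insert qwn at [3, 7, 11, 12, 25] -> counters=[0,0,0,1,0,0,0,1,0,0,0,1,1,0,0,0,0,0,0,0,0,0,0,0,0,1,0,0,0]
Step 2: insert fbo at [7, 10, 14, 16, 24] -> counters=[0,0,0,1,0,0,0,2,0,0,1,1,1,0,1,0,1,0,0,0,0,0,0,0,1,1,0,0,0]
Step 3: insert b at [4, 6, 19, 21, 28] -> counters=[0,0,0,1,1,0,1,2,0,0,1,1,1,0,1,0,1,0,0,1,0,1,0,0,1,1,0,0,1]
Step 4: insert g at [6, 10, 17, 18, 23] -> counters=[0,0,0,1,1,0,2,2,0,0,2,1,1,0,1,0,1,1,1,1,0,1,0,1,1,1,0,0,1]
Step 5: insert ak at [10, 18, 19, 24, 28] -> counters=[0,0,0,1,1,0,2,2,0,0,3,1,1,0,1,0,1,1,2,2,0,1,0,1,2,1,0,0,2]
Step 6: insert jt at [0, 9, 22, 23, 24] -> counters=[1,0,0,1,1,0,2,2,0,1,3,1,1,0,1,0,1,1,2,2,0,1,1,2,3,1,0,0,2]
Step 7: insert i at [0, 14, 19, 20, 24] -> counters=[2,0,0,1,1,0,2,2,0,1,3,1,1,0,2,0,1,1,2,3,1,1,1,2,4,1,0,0,2]
Step 8: insert up at [8, 16, 17, 22, 23] -> counters=[2,0,0,1,1,0,2,2,1,1,3,1,1,0,2,0,2,2,2,3,1,1,2,3,4,1,0,0,2]
Step 9: insert yt at [0, 1, 8, 9, 17] -> counters=[3,1,0,1,1,0,2,2,2,2,3,1,1,0,2,0,2,3,2,3,1,1,2,3,4,1,0,0,2]
Step 10: insert x at [5, 6, 7, 24, 26] -> counters=[3,1,0,1,1,1,3,3,2,2,3,1,1,0,2,0,2,3,2,3,1,1,2,3,5,1,1,0,2]
Step 11: insert a at [2, 3, 16, 20, 21] -> counters=[3,1,1,2,1,1,3,3,2,2,3,1,1,0,2,0,3,3,2,3,2,2,2,3,5,1,1,0,2]
Step 12: insert a at [2, 3, 16, 20, 21] -> counters=[3,1,2,3,1,1,3,3,2,2,3,1,1,0,2,0,4,3,2,3,3,3,2,3,5,1,1,0,2]
Step 13: delete yt at [0, 1, 8, 9, 17] -> counters=[2,0,2,3,1,1,3,3,1,1,3,1,1,0,2,0,4,2,2,3,3,3,2,3,5,1,1,0,2]
Step 14: insert x at [5, 6, 7, 24, 26] -> counters=[2,0,2,3,1,2,4,4,1,1,3,1,1,0,2,0,4,2,2,3,3,3,2,3,6,1,2,0,2]
Step 15: delete g at [6, 10, 17, 18, 23] -> counters=[2,0,2,3,1,2,3,4,1,1,2,1,1,0,2,0,4,1,1,3,3,3,2,2,6,1,2,0,2]
Step 16: delete i at [0, 14, 19, 20, 24] -> counters=[1,0,2,3,1,2,3,4,1,1,2,1,1,0,1,0,4,1,1,2,2,3,2,2,5,1,2,0,2]
Step 17: insert up at [8, 16, 17, 22, 23] -> counters=[1,0,2,3,1,2,3,4,2,1,2,1,1,0,1,0,5,2,1,2,2,3,3,3,5,1,2,0,2]
Step 18: insert x at [5, 6, 7, 24, 26] -> counters=[1,0,2,3,1,3,4,5,2,1,2,1,1,0,1,0,5,2,1,2,2,3,3,3,6,1,3,0,2]
Step 19: delete ak at [10, 18, 19, 24, 28] -> counters=[1,0,2,3,1,3,4,5,2,1,1,1,1,0,1,0,5,2,0,1,2,3,3,3,5,1,3,0,1]
Step 20: insert up at [8, 16, 17, 22, 23] -> counters=[1,0,2,3,1,3,4,5,3,1,1,1,1,0,1,0,6,3,0,1,2,3,4,4,5,1,3,0,1]
Step 21: insert qwn at [3, 7, 11, 12, 25] -> counters=[1,0,2,4,1,3,4,6,3,1,1,2,2,0,1,0,6,3,0,1,2,3,4,4,5,2,3,0,1]
Query c: check counters[9]=1 counters[14]=1 counters[20]=2 counters[21]=3 counters[24]=5 -> maybe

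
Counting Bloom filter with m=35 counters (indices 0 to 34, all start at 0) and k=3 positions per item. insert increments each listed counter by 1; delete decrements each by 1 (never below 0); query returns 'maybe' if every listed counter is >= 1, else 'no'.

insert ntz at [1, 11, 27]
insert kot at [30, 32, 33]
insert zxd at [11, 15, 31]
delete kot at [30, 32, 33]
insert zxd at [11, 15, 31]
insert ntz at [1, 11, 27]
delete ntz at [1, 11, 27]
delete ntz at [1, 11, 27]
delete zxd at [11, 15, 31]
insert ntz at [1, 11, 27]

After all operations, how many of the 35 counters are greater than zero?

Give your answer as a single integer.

Answer: 5

Derivation:
Step 1: insert ntz at [1, 11, 27] -> counters=[0,1,0,0,0,0,0,0,0,0,0,1,0,0,0,0,0,0,0,0,0,0,0,0,0,0,0,1,0,0,0,0,0,0,0]
Step 2: insert kot at [30, 32, 33] -> counters=[0,1,0,0,0,0,0,0,0,0,0,1,0,0,0,0,0,0,0,0,0,0,0,0,0,0,0,1,0,0,1,0,1,1,0]
Step 3: insert zxd at [11, 15, 31] -> counters=[0,1,0,0,0,0,0,0,0,0,0,2,0,0,0,1,0,0,0,0,0,0,0,0,0,0,0,1,0,0,1,1,1,1,0]
Step 4: delete kot at [30, 32, 33] -> counters=[0,1,0,0,0,0,0,0,0,0,0,2,0,0,0,1,0,0,0,0,0,0,0,0,0,0,0,1,0,0,0,1,0,0,0]
Step 5: insert zxd at [11, 15, 31] -> counters=[0,1,0,0,0,0,0,0,0,0,0,3,0,0,0,2,0,0,0,0,0,0,0,0,0,0,0,1,0,0,0,2,0,0,0]
Step 6: insert ntz at [1, 11, 27] -> counters=[0,2,0,0,0,0,0,0,0,0,0,4,0,0,0,2,0,0,0,0,0,0,0,0,0,0,0,2,0,0,0,2,0,0,0]
Step 7: delete ntz at [1, 11, 27] -> counters=[0,1,0,0,0,0,0,0,0,0,0,3,0,0,0,2,0,0,0,0,0,0,0,0,0,0,0,1,0,0,0,2,0,0,0]
Step 8: delete ntz at [1, 11, 27] -> counters=[0,0,0,0,0,0,0,0,0,0,0,2,0,0,0,2,0,0,0,0,0,0,0,0,0,0,0,0,0,0,0,2,0,0,0]
Step 9: delete zxd at [11, 15, 31] -> counters=[0,0,0,0,0,0,0,0,0,0,0,1,0,0,0,1,0,0,0,0,0,0,0,0,0,0,0,0,0,0,0,1,0,0,0]
Step 10: insert ntz at [1, 11, 27] -> counters=[0,1,0,0,0,0,0,0,0,0,0,2,0,0,0,1,0,0,0,0,0,0,0,0,0,0,0,1,0,0,0,1,0,0,0]
Final counters=[0,1,0,0,0,0,0,0,0,0,0,2,0,0,0,1,0,0,0,0,0,0,0,0,0,0,0,1,0,0,0,1,0,0,0] -> 5 nonzero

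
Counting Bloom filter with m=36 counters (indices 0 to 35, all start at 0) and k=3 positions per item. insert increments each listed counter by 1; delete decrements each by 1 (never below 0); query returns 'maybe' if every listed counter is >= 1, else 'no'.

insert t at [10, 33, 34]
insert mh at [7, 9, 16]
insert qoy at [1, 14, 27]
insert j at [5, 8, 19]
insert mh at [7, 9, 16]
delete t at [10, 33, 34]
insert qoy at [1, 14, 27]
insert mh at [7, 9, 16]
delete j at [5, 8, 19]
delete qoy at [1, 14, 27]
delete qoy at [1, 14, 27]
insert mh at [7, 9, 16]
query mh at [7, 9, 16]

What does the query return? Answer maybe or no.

Answer: maybe

Derivation:
Step 1: insert t at [10, 33, 34] -> counters=[0,0,0,0,0,0,0,0,0,0,1,0,0,0,0,0,0,0,0,0,0,0,0,0,0,0,0,0,0,0,0,0,0,1,1,0]
Step 2: insert mh at [7, 9, 16] -> counters=[0,0,0,0,0,0,0,1,0,1,1,0,0,0,0,0,1,0,0,0,0,0,0,0,0,0,0,0,0,0,0,0,0,1,1,0]
Step 3: insert qoy at [1, 14, 27] -> counters=[0,1,0,0,0,0,0,1,0,1,1,0,0,0,1,0,1,0,0,0,0,0,0,0,0,0,0,1,0,0,0,0,0,1,1,0]
Step 4: insert j at [5, 8, 19] -> counters=[0,1,0,0,0,1,0,1,1,1,1,0,0,0,1,0,1,0,0,1,0,0,0,0,0,0,0,1,0,0,0,0,0,1,1,0]
Step 5: insert mh at [7, 9, 16] -> counters=[0,1,0,0,0,1,0,2,1,2,1,0,0,0,1,0,2,0,0,1,0,0,0,0,0,0,0,1,0,0,0,0,0,1,1,0]
Step 6: delete t at [10, 33, 34] -> counters=[0,1,0,0,0,1,0,2,1,2,0,0,0,0,1,0,2,0,0,1,0,0,0,0,0,0,0,1,0,0,0,0,0,0,0,0]
Step 7: insert qoy at [1, 14, 27] -> counters=[0,2,0,0,0,1,0,2,1,2,0,0,0,0,2,0,2,0,0,1,0,0,0,0,0,0,0,2,0,0,0,0,0,0,0,0]
Step 8: insert mh at [7, 9, 16] -> counters=[0,2,0,0,0,1,0,3,1,3,0,0,0,0,2,0,3,0,0,1,0,0,0,0,0,0,0,2,0,0,0,0,0,0,0,0]
Step 9: delete j at [5, 8, 19] -> counters=[0,2,0,0,0,0,0,3,0,3,0,0,0,0,2,0,3,0,0,0,0,0,0,0,0,0,0,2,0,0,0,0,0,0,0,0]
Step 10: delete qoy at [1, 14, 27] -> counters=[0,1,0,0,0,0,0,3,0,3,0,0,0,0,1,0,3,0,0,0,0,0,0,0,0,0,0,1,0,0,0,0,0,0,0,0]
Step 11: delete qoy at [1, 14, 27] -> counters=[0,0,0,0,0,0,0,3,0,3,0,0,0,0,0,0,3,0,0,0,0,0,0,0,0,0,0,0,0,0,0,0,0,0,0,0]
Step 12: insert mh at [7, 9, 16] -> counters=[0,0,0,0,0,0,0,4,0,4,0,0,0,0,0,0,4,0,0,0,0,0,0,0,0,0,0,0,0,0,0,0,0,0,0,0]
Query mh: check counters[7]=4 counters[9]=4 counters[16]=4 -> maybe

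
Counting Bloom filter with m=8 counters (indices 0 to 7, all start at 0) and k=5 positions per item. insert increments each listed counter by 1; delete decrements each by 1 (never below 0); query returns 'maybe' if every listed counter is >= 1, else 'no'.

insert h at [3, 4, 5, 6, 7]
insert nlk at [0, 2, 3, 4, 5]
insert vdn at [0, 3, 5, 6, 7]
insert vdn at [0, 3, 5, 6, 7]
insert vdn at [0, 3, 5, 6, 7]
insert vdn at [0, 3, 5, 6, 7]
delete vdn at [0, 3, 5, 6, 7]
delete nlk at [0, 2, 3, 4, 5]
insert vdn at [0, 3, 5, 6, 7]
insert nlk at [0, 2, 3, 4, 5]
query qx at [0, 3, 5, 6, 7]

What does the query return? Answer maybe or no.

Answer: maybe

Derivation:
Step 1: insert h at [3, 4, 5, 6, 7] -> counters=[0,0,0,1,1,1,1,1]
Step 2: insert nlk at [0, 2, 3, 4, 5] -> counters=[1,0,1,2,2,2,1,1]
Step 3: insert vdn at [0, 3, 5, 6, 7] -> counters=[2,0,1,3,2,3,2,2]
Step 4: insert vdn at [0, 3, 5, 6, 7] -> counters=[3,0,1,4,2,4,3,3]
Step 5: insert vdn at [0, 3, 5, 6, 7] -> counters=[4,0,1,5,2,5,4,4]
Step 6: insert vdn at [0, 3, 5, 6, 7] -> counters=[5,0,1,6,2,6,5,5]
Step 7: delete vdn at [0, 3, 5, 6, 7] -> counters=[4,0,1,5,2,5,4,4]
Step 8: delete nlk at [0, 2, 3, 4, 5] -> counters=[3,0,0,4,1,4,4,4]
Step 9: insert vdn at [0, 3, 5, 6, 7] -> counters=[4,0,0,5,1,5,5,5]
Step 10: insert nlk at [0, 2, 3, 4, 5] -> counters=[5,0,1,6,2,6,5,5]
Query qx: check counters[0]=5 counters[3]=6 counters[5]=6 counters[6]=5 counters[7]=5 -> maybe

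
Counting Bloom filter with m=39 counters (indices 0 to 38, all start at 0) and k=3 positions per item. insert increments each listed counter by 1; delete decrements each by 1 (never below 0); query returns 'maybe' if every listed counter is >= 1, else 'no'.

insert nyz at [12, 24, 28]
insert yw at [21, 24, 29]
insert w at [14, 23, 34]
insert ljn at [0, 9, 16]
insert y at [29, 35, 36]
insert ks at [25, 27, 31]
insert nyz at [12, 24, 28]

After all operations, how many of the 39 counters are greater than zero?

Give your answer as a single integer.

Answer: 16

Derivation:
Step 1: insert nyz at [12, 24, 28] -> counters=[0,0,0,0,0,0,0,0,0,0,0,0,1,0,0,0,0,0,0,0,0,0,0,0,1,0,0,0,1,0,0,0,0,0,0,0,0,0,0]
Step 2: insert yw at [21, 24, 29] -> counters=[0,0,0,0,0,0,0,0,0,0,0,0,1,0,0,0,0,0,0,0,0,1,0,0,2,0,0,0,1,1,0,0,0,0,0,0,0,0,0]
Step 3: insert w at [14, 23, 34] -> counters=[0,0,0,0,0,0,0,0,0,0,0,0,1,0,1,0,0,0,0,0,0,1,0,1,2,0,0,0,1,1,0,0,0,0,1,0,0,0,0]
Step 4: insert ljn at [0, 9, 16] -> counters=[1,0,0,0,0,0,0,0,0,1,0,0,1,0,1,0,1,0,0,0,0,1,0,1,2,0,0,0,1,1,0,0,0,0,1,0,0,0,0]
Step 5: insert y at [29, 35, 36] -> counters=[1,0,0,0,0,0,0,0,0,1,0,0,1,0,1,0,1,0,0,0,0,1,0,1,2,0,0,0,1,2,0,0,0,0,1,1,1,0,0]
Step 6: insert ks at [25, 27, 31] -> counters=[1,0,0,0,0,0,0,0,0,1,0,0,1,0,1,0,1,0,0,0,0,1,0,1,2,1,0,1,1,2,0,1,0,0,1,1,1,0,0]
Step 7: insert nyz at [12, 24, 28] -> counters=[1,0,0,0,0,0,0,0,0,1,0,0,2,0,1,0,1,0,0,0,0,1,0,1,3,1,0,1,2,2,0,1,0,0,1,1,1,0,0]
Final counters=[1,0,0,0,0,0,0,0,0,1,0,0,2,0,1,0,1,0,0,0,0,1,0,1,3,1,0,1,2,2,0,1,0,0,1,1,1,0,0] -> 16 nonzero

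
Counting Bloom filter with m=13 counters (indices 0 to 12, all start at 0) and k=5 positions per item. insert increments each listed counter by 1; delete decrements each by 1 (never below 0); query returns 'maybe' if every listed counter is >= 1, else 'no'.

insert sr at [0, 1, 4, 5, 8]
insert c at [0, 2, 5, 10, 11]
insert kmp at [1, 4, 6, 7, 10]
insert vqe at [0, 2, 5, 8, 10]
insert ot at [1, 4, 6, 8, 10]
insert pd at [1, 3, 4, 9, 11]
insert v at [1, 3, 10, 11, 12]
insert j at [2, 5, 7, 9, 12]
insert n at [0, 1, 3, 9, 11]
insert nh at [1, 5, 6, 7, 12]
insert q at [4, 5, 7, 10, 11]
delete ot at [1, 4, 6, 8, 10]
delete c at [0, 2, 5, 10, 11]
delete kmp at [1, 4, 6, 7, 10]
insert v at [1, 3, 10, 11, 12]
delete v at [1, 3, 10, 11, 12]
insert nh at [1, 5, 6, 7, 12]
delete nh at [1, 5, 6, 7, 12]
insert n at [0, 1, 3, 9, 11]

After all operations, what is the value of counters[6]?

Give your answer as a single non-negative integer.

Step 1: insert sr at [0, 1, 4, 5, 8] -> counters=[1,1,0,0,1,1,0,0,1,0,0,0,0]
Step 2: insert c at [0, 2, 5, 10, 11] -> counters=[2,1,1,0,1,2,0,0,1,0,1,1,0]
Step 3: insert kmp at [1, 4, 6, 7, 10] -> counters=[2,2,1,0,2,2,1,1,1,0,2,1,0]
Step 4: insert vqe at [0, 2, 5, 8, 10] -> counters=[3,2,2,0,2,3,1,1,2,0,3,1,0]
Step 5: insert ot at [1, 4, 6, 8, 10] -> counters=[3,3,2,0,3,3,2,1,3,0,4,1,0]
Step 6: insert pd at [1, 3, 4, 9, 11] -> counters=[3,4,2,1,4,3,2,1,3,1,4,2,0]
Step 7: insert v at [1, 3, 10, 11, 12] -> counters=[3,5,2,2,4,3,2,1,3,1,5,3,1]
Step 8: insert j at [2, 5, 7, 9, 12] -> counters=[3,5,3,2,4,4,2,2,3,2,5,3,2]
Step 9: insert n at [0, 1, 3, 9, 11] -> counters=[4,6,3,3,4,4,2,2,3,3,5,4,2]
Step 10: insert nh at [1, 5, 6, 7, 12] -> counters=[4,7,3,3,4,5,3,3,3,3,5,4,3]
Step 11: insert q at [4, 5, 7, 10, 11] -> counters=[4,7,3,3,5,6,3,4,3,3,6,5,3]
Step 12: delete ot at [1, 4, 6, 8, 10] -> counters=[4,6,3,3,4,6,2,4,2,3,5,5,3]
Step 13: delete c at [0, 2, 5, 10, 11] -> counters=[3,6,2,3,4,5,2,4,2,3,4,4,3]
Step 14: delete kmp at [1, 4, 6, 7, 10] -> counters=[3,5,2,3,3,5,1,3,2,3,3,4,3]
Step 15: insert v at [1, 3, 10, 11, 12] -> counters=[3,6,2,4,3,5,1,3,2,3,4,5,4]
Step 16: delete v at [1, 3, 10, 11, 12] -> counters=[3,5,2,3,3,5,1,3,2,3,3,4,3]
Step 17: insert nh at [1, 5, 6, 7, 12] -> counters=[3,6,2,3,3,6,2,4,2,3,3,4,4]
Step 18: delete nh at [1, 5, 6, 7, 12] -> counters=[3,5,2,3,3,5,1,3,2,3,3,4,3]
Step 19: insert n at [0, 1, 3, 9, 11] -> counters=[4,6,2,4,3,5,1,3,2,4,3,5,3]
Final counters=[4,6,2,4,3,5,1,3,2,4,3,5,3] -> counters[6]=1

Answer: 1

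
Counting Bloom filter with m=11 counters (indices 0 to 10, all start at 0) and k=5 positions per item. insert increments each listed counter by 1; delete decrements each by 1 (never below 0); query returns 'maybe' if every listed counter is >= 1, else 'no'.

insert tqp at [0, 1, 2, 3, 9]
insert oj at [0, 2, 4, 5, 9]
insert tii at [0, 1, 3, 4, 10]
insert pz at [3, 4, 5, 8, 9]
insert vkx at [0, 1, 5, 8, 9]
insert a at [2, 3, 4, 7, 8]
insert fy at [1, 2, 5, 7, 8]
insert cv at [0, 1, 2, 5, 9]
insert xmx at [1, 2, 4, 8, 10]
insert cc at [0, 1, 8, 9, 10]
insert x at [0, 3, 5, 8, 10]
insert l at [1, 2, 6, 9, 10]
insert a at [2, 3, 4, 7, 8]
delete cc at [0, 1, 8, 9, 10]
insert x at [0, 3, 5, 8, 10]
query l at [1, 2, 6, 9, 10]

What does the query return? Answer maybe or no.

Answer: maybe

Derivation:
Step 1: insert tqp at [0, 1, 2, 3, 9] -> counters=[1,1,1,1,0,0,0,0,0,1,0]
Step 2: insert oj at [0, 2, 4, 5, 9] -> counters=[2,1,2,1,1,1,0,0,0,2,0]
Step 3: insert tii at [0, 1, 3, 4, 10] -> counters=[3,2,2,2,2,1,0,0,0,2,1]
Step 4: insert pz at [3, 4, 5, 8, 9] -> counters=[3,2,2,3,3,2,0,0,1,3,1]
Step 5: insert vkx at [0, 1, 5, 8, 9] -> counters=[4,3,2,3,3,3,0,0,2,4,1]
Step 6: insert a at [2, 3, 4, 7, 8] -> counters=[4,3,3,4,4,3,0,1,3,4,1]
Step 7: insert fy at [1, 2, 5, 7, 8] -> counters=[4,4,4,4,4,4,0,2,4,4,1]
Step 8: insert cv at [0, 1, 2, 5, 9] -> counters=[5,5,5,4,4,5,0,2,4,5,1]
Step 9: insert xmx at [1, 2, 4, 8, 10] -> counters=[5,6,6,4,5,5,0,2,5,5,2]
Step 10: insert cc at [0, 1, 8, 9, 10] -> counters=[6,7,6,4,5,5,0,2,6,6,3]
Step 11: insert x at [0, 3, 5, 8, 10] -> counters=[7,7,6,5,5,6,0,2,7,6,4]
Step 12: insert l at [1, 2, 6, 9, 10] -> counters=[7,8,7,5,5,6,1,2,7,7,5]
Step 13: insert a at [2, 3, 4, 7, 8] -> counters=[7,8,8,6,6,6,1,3,8,7,5]
Step 14: delete cc at [0, 1, 8, 9, 10] -> counters=[6,7,8,6,6,6,1,3,7,6,4]
Step 15: insert x at [0, 3, 5, 8, 10] -> counters=[7,7,8,7,6,7,1,3,8,6,5]
Query l: check counters[1]=7 counters[2]=8 counters[6]=1 counters[9]=6 counters[10]=5 -> maybe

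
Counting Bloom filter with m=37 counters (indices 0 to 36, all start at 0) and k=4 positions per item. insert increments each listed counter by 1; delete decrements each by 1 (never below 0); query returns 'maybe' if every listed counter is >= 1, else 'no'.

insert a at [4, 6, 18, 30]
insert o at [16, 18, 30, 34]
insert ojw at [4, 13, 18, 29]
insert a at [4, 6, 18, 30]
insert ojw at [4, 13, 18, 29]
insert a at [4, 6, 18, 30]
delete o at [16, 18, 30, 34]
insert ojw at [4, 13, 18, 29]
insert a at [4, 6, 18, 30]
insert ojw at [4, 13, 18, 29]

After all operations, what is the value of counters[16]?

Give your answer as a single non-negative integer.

Step 1: insert a at [4, 6, 18, 30] -> counters=[0,0,0,0,1,0,1,0,0,0,0,0,0,0,0,0,0,0,1,0,0,0,0,0,0,0,0,0,0,0,1,0,0,0,0,0,0]
Step 2: insert o at [16, 18, 30, 34] -> counters=[0,0,0,0,1,0,1,0,0,0,0,0,0,0,0,0,1,0,2,0,0,0,0,0,0,0,0,0,0,0,2,0,0,0,1,0,0]
Step 3: insert ojw at [4, 13, 18, 29] -> counters=[0,0,0,0,2,0,1,0,0,0,0,0,0,1,0,0,1,0,3,0,0,0,0,0,0,0,0,0,0,1,2,0,0,0,1,0,0]
Step 4: insert a at [4, 6, 18, 30] -> counters=[0,0,0,0,3,0,2,0,0,0,0,0,0,1,0,0,1,0,4,0,0,0,0,0,0,0,0,0,0,1,3,0,0,0,1,0,0]
Step 5: insert ojw at [4, 13, 18, 29] -> counters=[0,0,0,0,4,0,2,0,0,0,0,0,0,2,0,0,1,0,5,0,0,0,0,0,0,0,0,0,0,2,3,0,0,0,1,0,0]
Step 6: insert a at [4, 6, 18, 30] -> counters=[0,0,0,0,5,0,3,0,0,0,0,0,0,2,0,0,1,0,6,0,0,0,0,0,0,0,0,0,0,2,4,0,0,0,1,0,0]
Step 7: delete o at [16, 18, 30, 34] -> counters=[0,0,0,0,5,0,3,0,0,0,0,0,0,2,0,0,0,0,5,0,0,0,0,0,0,0,0,0,0,2,3,0,0,0,0,0,0]
Step 8: insert ojw at [4, 13, 18, 29] -> counters=[0,0,0,0,6,0,3,0,0,0,0,0,0,3,0,0,0,0,6,0,0,0,0,0,0,0,0,0,0,3,3,0,0,0,0,0,0]
Step 9: insert a at [4, 6, 18, 30] -> counters=[0,0,0,0,7,0,4,0,0,0,0,0,0,3,0,0,0,0,7,0,0,0,0,0,0,0,0,0,0,3,4,0,0,0,0,0,0]
Step 10: insert ojw at [4, 13, 18, 29] -> counters=[0,0,0,0,8,0,4,0,0,0,0,0,0,4,0,0,0,0,8,0,0,0,0,0,0,0,0,0,0,4,4,0,0,0,0,0,0]
Final counters=[0,0,0,0,8,0,4,0,0,0,0,0,0,4,0,0,0,0,8,0,0,0,0,0,0,0,0,0,0,4,4,0,0,0,0,0,0] -> counters[16]=0

Answer: 0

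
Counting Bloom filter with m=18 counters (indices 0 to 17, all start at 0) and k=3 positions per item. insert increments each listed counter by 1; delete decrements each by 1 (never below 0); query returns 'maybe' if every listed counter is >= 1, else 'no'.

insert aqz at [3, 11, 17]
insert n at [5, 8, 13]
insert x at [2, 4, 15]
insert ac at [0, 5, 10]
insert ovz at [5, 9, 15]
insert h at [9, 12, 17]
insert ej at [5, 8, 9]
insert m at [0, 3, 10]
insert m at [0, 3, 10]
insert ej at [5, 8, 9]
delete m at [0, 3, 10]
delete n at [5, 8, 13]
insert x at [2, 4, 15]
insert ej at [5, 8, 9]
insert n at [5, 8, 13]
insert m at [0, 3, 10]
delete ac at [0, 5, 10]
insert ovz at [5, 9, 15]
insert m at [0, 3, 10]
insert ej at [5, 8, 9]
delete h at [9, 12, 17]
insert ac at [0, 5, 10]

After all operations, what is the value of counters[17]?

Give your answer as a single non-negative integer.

Answer: 1

Derivation:
Step 1: insert aqz at [3, 11, 17] -> counters=[0,0,0,1,0,0,0,0,0,0,0,1,0,0,0,0,0,1]
Step 2: insert n at [5, 8, 13] -> counters=[0,0,0,1,0,1,0,0,1,0,0,1,0,1,0,0,0,1]
Step 3: insert x at [2, 4, 15] -> counters=[0,0,1,1,1,1,0,0,1,0,0,1,0,1,0,1,0,1]
Step 4: insert ac at [0, 5, 10] -> counters=[1,0,1,1,1,2,0,0,1,0,1,1,0,1,0,1,0,1]
Step 5: insert ovz at [5, 9, 15] -> counters=[1,0,1,1,1,3,0,0,1,1,1,1,0,1,0,2,0,1]
Step 6: insert h at [9, 12, 17] -> counters=[1,0,1,1,1,3,0,0,1,2,1,1,1,1,0,2,0,2]
Step 7: insert ej at [5, 8, 9] -> counters=[1,0,1,1,1,4,0,0,2,3,1,1,1,1,0,2,0,2]
Step 8: insert m at [0, 3, 10] -> counters=[2,0,1,2,1,4,0,0,2,3,2,1,1,1,0,2,0,2]
Step 9: insert m at [0, 3, 10] -> counters=[3,0,1,3,1,4,0,0,2,3,3,1,1,1,0,2,0,2]
Step 10: insert ej at [5, 8, 9] -> counters=[3,0,1,3,1,5,0,0,3,4,3,1,1,1,0,2,0,2]
Step 11: delete m at [0, 3, 10] -> counters=[2,0,1,2,1,5,0,0,3,4,2,1,1,1,0,2,0,2]
Step 12: delete n at [5, 8, 13] -> counters=[2,0,1,2,1,4,0,0,2,4,2,1,1,0,0,2,0,2]
Step 13: insert x at [2, 4, 15] -> counters=[2,0,2,2,2,4,0,0,2,4,2,1,1,0,0,3,0,2]
Step 14: insert ej at [5, 8, 9] -> counters=[2,0,2,2,2,5,0,0,3,5,2,1,1,0,0,3,0,2]
Step 15: insert n at [5, 8, 13] -> counters=[2,0,2,2,2,6,0,0,4,5,2,1,1,1,0,3,0,2]
Step 16: insert m at [0, 3, 10] -> counters=[3,0,2,3,2,6,0,0,4,5,3,1,1,1,0,3,0,2]
Step 17: delete ac at [0, 5, 10] -> counters=[2,0,2,3,2,5,0,0,4,5,2,1,1,1,0,3,0,2]
Step 18: insert ovz at [5, 9, 15] -> counters=[2,0,2,3,2,6,0,0,4,6,2,1,1,1,0,4,0,2]
Step 19: insert m at [0, 3, 10] -> counters=[3,0,2,4,2,6,0,0,4,6,3,1,1,1,0,4,0,2]
Step 20: insert ej at [5, 8, 9] -> counters=[3,0,2,4,2,7,0,0,5,7,3,1,1,1,0,4,0,2]
Step 21: delete h at [9, 12, 17] -> counters=[3,0,2,4,2,7,0,0,5,6,3,1,0,1,0,4,0,1]
Step 22: insert ac at [0, 5, 10] -> counters=[4,0,2,4,2,8,0,0,5,6,4,1,0,1,0,4,0,1]
Final counters=[4,0,2,4,2,8,0,0,5,6,4,1,0,1,0,4,0,1] -> counters[17]=1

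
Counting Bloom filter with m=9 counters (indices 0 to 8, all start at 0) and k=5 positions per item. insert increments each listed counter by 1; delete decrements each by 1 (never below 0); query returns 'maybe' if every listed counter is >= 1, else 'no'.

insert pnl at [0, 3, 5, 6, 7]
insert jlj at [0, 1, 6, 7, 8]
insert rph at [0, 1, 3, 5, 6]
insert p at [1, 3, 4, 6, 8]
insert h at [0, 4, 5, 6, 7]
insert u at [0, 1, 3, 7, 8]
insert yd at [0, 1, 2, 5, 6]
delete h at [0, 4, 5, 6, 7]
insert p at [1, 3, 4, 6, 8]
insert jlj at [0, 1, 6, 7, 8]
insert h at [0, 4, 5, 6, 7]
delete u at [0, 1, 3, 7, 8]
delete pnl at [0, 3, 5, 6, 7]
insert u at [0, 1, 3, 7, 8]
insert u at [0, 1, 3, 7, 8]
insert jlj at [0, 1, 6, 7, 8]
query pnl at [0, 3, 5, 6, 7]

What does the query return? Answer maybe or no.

Answer: maybe

Derivation:
Step 1: insert pnl at [0, 3, 5, 6, 7] -> counters=[1,0,0,1,0,1,1,1,0]
Step 2: insert jlj at [0, 1, 6, 7, 8] -> counters=[2,1,0,1,0,1,2,2,1]
Step 3: insert rph at [0, 1, 3, 5, 6] -> counters=[3,2,0,2,0,2,3,2,1]
Step 4: insert p at [1, 3, 4, 6, 8] -> counters=[3,3,0,3,1,2,4,2,2]
Step 5: insert h at [0, 4, 5, 6, 7] -> counters=[4,3,0,3,2,3,5,3,2]
Step 6: insert u at [0, 1, 3, 7, 8] -> counters=[5,4,0,4,2,3,5,4,3]
Step 7: insert yd at [0, 1, 2, 5, 6] -> counters=[6,5,1,4,2,4,6,4,3]
Step 8: delete h at [0, 4, 5, 6, 7] -> counters=[5,5,1,4,1,3,5,3,3]
Step 9: insert p at [1, 3, 4, 6, 8] -> counters=[5,6,1,5,2,3,6,3,4]
Step 10: insert jlj at [0, 1, 6, 7, 8] -> counters=[6,7,1,5,2,3,7,4,5]
Step 11: insert h at [0, 4, 5, 6, 7] -> counters=[7,7,1,5,3,4,8,5,5]
Step 12: delete u at [0, 1, 3, 7, 8] -> counters=[6,6,1,4,3,4,8,4,4]
Step 13: delete pnl at [0, 3, 5, 6, 7] -> counters=[5,6,1,3,3,3,7,3,4]
Step 14: insert u at [0, 1, 3, 7, 8] -> counters=[6,7,1,4,3,3,7,4,5]
Step 15: insert u at [0, 1, 3, 7, 8] -> counters=[7,8,1,5,3,3,7,5,6]
Step 16: insert jlj at [0, 1, 6, 7, 8] -> counters=[8,9,1,5,3,3,8,6,7]
Query pnl: check counters[0]=8 counters[3]=5 counters[5]=3 counters[6]=8 counters[7]=6 -> maybe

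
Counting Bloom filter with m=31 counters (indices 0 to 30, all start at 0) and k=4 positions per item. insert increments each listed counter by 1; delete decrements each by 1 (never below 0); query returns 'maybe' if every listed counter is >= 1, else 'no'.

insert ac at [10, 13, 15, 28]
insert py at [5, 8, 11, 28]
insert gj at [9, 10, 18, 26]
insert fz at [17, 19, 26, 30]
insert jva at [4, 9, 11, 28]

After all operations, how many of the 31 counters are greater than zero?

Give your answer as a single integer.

Step 1: insert ac at [10, 13, 15, 28] -> counters=[0,0,0,0,0,0,0,0,0,0,1,0,0,1,0,1,0,0,0,0,0,0,0,0,0,0,0,0,1,0,0]
Step 2: insert py at [5, 8, 11, 28] -> counters=[0,0,0,0,0,1,0,0,1,0,1,1,0,1,0,1,0,0,0,0,0,0,0,0,0,0,0,0,2,0,0]
Step 3: insert gj at [9, 10, 18, 26] -> counters=[0,0,0,0,0,1,0,0,1,1,2,1,0,1,0,1,0,0,1,0,0,0,0,0,0,0,1,0,2,0,0]
Step 4: insert fz at [17, 19, 26, 30] -> counters=[0,0,0,0,0,1,0,0,1,1,2,1,0,1,0,1,0,1,1,1,0,0,0,0,0,0,2,0,2,0,1]
Step 5: insert jva at [4, 9, 11, 28] -> counters=[0,0,0,0,1,1,0,0,1,2,2,2,0,1,0,1,0,1,1,1,0,0,0,0,0,0,2,0,3,0,1]
Final counters=[0,0,0,0,1,1,0,0,1,2,2,2,0,1,0,1,0,1,1,1,0,0,0,0,0,0,2,0,3,0,1] -> 14 nonzero

Answer: 14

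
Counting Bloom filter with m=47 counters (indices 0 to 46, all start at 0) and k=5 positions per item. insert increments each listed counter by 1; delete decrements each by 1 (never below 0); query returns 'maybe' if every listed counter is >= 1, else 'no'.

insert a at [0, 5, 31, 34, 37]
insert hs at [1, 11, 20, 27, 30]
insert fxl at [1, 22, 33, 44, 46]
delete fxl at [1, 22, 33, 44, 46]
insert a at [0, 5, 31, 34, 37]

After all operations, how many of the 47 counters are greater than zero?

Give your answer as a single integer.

Answer: 10

Derivation:
Step 1: insert a at [0, 5, 31, 34, 37] -> counters=[1,0,0,0,0,1,0,0,0,0,0,0,0,0,0,0,0,0,0,0,0,0,0,0,0,0,0,0,0,0,0,1,0,0,1,0,0,1,0,0,0,0,0,0,0,0,0]
Step 2: insert hs at [1, 11, 20, 27, 30] -> counters=[1,1,0,0,0,1,0,0,0,0,0,1,0,0,0,0,0,0,0,0,1,0,0,0,0,0,0,1,0,0,1,1,0,0,1,0,0,1,0,0,0,0,0,0,0,0,0]
Step 3: insert fxl at [1, 22, 33, 44, 46] -> counters=[1,2,0,0,0,1,0,0,0,0,0,1,0,0,0,0,0,0,0,0,1,0,1,0,0,0,0,1,0,0,1,1,0,1,1,0,0,1,0,0,0,0,0,0,1,0,1]
Step 4: delete fxl at [1, 22, 33, 44, 46] -> counters=[1,1,0,0,0,1,0,0,0,0,0,1,0,0,0,0,0,0,0,0,1,0,0,0,0,0,0,1,0,0,1,1,0,0,1,0,0,1,0,0,0,0,0,0,0,0,0]
Step 5: insert a at [0, 5, 31, 34, 37] -> counters=[2,1,0,0,0,2,0,0,0,0,0,1,0,0,0,0,0,0,0,0,1,0,0,0,0,0,0,1,0,0,1,2,0,0,2,0,0,2,0,0,0,0,0,0,0,0,0]
Final counters=[2,1,0,0,0,2,0,0,0,0,0,1,0,0,0,0,0,0,0,0,1,0,0,0,0,0,0,1,0,0,1,2,0,0,2,0,0,2,0,0,0,0,0,0,0,0,0] -> 10 nonzero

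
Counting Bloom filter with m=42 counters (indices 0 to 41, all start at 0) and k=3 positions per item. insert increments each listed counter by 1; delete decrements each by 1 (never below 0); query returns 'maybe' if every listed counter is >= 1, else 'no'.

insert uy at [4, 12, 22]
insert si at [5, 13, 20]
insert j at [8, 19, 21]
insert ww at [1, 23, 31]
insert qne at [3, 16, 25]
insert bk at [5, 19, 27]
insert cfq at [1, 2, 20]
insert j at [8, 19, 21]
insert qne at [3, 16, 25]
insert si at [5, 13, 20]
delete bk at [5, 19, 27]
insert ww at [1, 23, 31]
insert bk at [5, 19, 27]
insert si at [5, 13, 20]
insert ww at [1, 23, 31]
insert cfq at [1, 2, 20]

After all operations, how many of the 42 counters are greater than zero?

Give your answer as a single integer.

Step 1: insert uy at [4, 12, 22] -> counters=[0,0,0,0,1,0,0,0,0,0,0,0,1,0,0,0,0,0,0,0,0,0,1,0,0,0,0,0,0,0,0,0,0,0,0,0,0,0,0,0,0,0]
Step 2: insert si at [5, 13, 20] -> counters=[0,0,0,0,1,1,0,0,0,0,0,0,1,1,0,0,0,0,0,0,1,0,1,0,0,0,0,0,0,0,0,0,0,0,0,0,0,0,0,0,0,0]
Step 3: insert j at [8, 19, 21] -> counters=[0,0,0,0,1,1,0,0,1,0,0,0,1,1,0,0,0,0,0,1,1,1,1,0,0,0,0,0,0,0,0,0,0,0,0,0,0,0,0,0,0,0]
Step 4: insert ww at [1, 23, 31] -> counters=[0,1,0,0,1,1,0,0,1,0,0,0,1,1,0,0,0,0,0,1,1,1,1,1,0,0,0,0,0,0,0,1,0,0,0,0,0,0,0,0,0,0]
Step 5: insert qne at [3, 16, 25] -> counters=[0,1,0,1,1,1,0,0,1,0,0,0,1,1,0,0,1,0,0,1,1,1,1,1,0,1,0,0,0,0,0,1,0,0,0,0,0,0,0,0,0,0]
Step 6: insert bk at [5, 19, 27] -> counters=[0,1,0,1,1,2,0,0,1,0,0,0,1,1,0,0,1,0,0,2,1,1,1,1,0,1,0,1,0,0,0,1,0,0,0,0,0,0,0,0,0,0]
Step 7: insert cfq at [1, 2, 20] -> counters=[0,2,1,1,1,2,0,0,1,0,0,0,1,1,0,0,1,0,0,2,2,1,1,1,0,1,0,1,0,0,0,1,0,0,0,0,0,0,0,0,0,0]
Step 8: insert j at [8, 19, 21] -> counters=[0,2,1,1,1,2,0,0,2,0,0,0,1,1,0,0,1,0,0,3,2,2,1,1,0,1,0,1,0,0,0,1,0,0,0,0,0,0,0,0,0,0]
Step 9: insert qne at [3, 16, 25] -> counters=[0,2,1,2,1,2,0,0,2,0,0,0,1,1,0,0,2,0,0,3,2,2,1,1,0,2,0,1,0,0,0,1,0,0,0,0,0,0,0,0,0,0]
Step 10: insert si at [5, 13, 20] -> counters=[0,2,1,2,1,3,0,0,2,0,0,0,1,2,0,0,2,0,0,3,3,2,1,1,0,2,0,1,0,0,0,1,0,0,0,0,0,0,0,0,0,0]
Step 11: delete bk at [5, 19, 27] -> counters=[0,2,1,2,1,2,0,0,2,0,0,0,1,2,0,0,2,0,0,2,3,2,1,1,0,2,0,0,0,0,0,1,0,0,0,0,0,0,0,0,0,0]
Step 12: insert ww at [1, 23, 31] -> counters=[0,3,1,2,1,2,0,0,2,0,0,0,1,2,0,0,2,0,0,2,3,2,1,2,0,2,0,0,0,0,0,2,0,0,0,0,0,0,0,0,0,0]
Step 13: insert bk at [5, 19, 27] -> counters=[0,3,1,2,1,3,0,0,2,0,0,0,1,2,0,0,2,0,0,3,3,2,1,2,0,2,0,1,0,0,0,2,0,0,0,0,0,0,0,0,0,0]
Step 14: insert si at [5, 13, 20] -> counters=[0,3,1,2,1,4,0,0,2,0,0,0,1,3,0,0,2,0,0,3,4,2,1,2,0,2,0,1,0,0,0,2,0,0,0,0,0,0,0,0,0,0]
Step 15: insert ww at [1, 23, 31] -> counters=[0,4,1,2,1,4,0,0,2,0,0,0,1,3,0,0,2,0,0,3,4,2,1,3,0,2,0,1,0,0,0,3,0,0,0,0,0,0,0,0,0,0]
Step 16: insert cfq at [1, 2, 20] -> counters=[0,5,2,2,1,4,0,0,2,0,0,0,1,3,0,0,2,0,0,3,5,2,1,3,0,2,0,1,0,0,0,3,0,0,0,0,0,0,0,0,0,0]
Final counters=[0,5,2,2,1,4,0,0,2,0,0,0,1,3,0,0,2,0,0,3,5,2,1,3,0,2,0,1,0,0,0,3,0,0,0,0,0,0,0,0,0,0] -> 17 nonzero

Answer: 17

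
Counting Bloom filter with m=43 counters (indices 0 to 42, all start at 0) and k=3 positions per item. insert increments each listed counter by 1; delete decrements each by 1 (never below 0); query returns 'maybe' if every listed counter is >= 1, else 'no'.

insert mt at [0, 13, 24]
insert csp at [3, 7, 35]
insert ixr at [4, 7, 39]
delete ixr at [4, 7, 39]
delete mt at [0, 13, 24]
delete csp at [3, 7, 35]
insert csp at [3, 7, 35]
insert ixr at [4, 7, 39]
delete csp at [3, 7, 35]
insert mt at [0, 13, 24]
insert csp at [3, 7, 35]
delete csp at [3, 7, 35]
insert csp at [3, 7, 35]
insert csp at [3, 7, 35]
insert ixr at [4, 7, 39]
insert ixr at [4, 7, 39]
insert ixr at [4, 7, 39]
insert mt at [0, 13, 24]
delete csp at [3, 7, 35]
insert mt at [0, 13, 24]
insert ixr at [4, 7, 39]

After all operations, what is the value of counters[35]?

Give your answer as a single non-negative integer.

Step 1: insert mt at [0, 13, 24] -> counters=[1,0,0,0,0,0,0,0,0,0,0,0,0,1,0,0,0,0,0,0,0,0,0,0,1,0,0,0,0,0,0,0,0,0,0,0,0,0,0,0,0,0,0]
Step 2: insert csp at [3, 7, 35] -> counters=[1,0,0,1,0,0,0,1,0,0,0,0,0,1,0,0,0,0,0,0,0,0,0,0,1,0,0,0,0,0,0,0,0,0,0,1,0,0,0,0,0,0,0]
Step 3: insert ixr at [4, 7, 39] -> counters=[1,0,0,1,1,0,0,2,0,0,0,0,0,1,0,0,0,0,0,0,0,0,0,0,1,0,0,0,0,0,0,0,0,0,0,1,0,0,0,1,0,0,0]
Step 4: delete ixr at [4, 7, 39] -> counters=[1,0,0,1,0,0,0,1,0,0,0,0,0,1,0,0,0,0,0,0,0,0,0,0,1,0,0,0,0,0,0,0,0,0,0,1,0,0,0,0,0,0,0]
Step 5: delete mt at [0, 13, 24] -> counters=[0,0,0,1,0,0,0,1,0,0,0,0,0,0,0,0,0,0,0,0,0,0,0,0,0,0,0,0,0,0,0,0,0,0,0,1,0,0,0,0,0,0,0]
Step 6: delete csp at [3, 7, 35] -> counters=[0,0,0,0,0,0,0,0,0,0,0,0,0,0,0,0,0,0,0,0,0,0,0,0,0,0,0,0,0,0,0,0,0,0,0,0,0,0,0,0,0,0,0]
Step 7: insert csp at [3, 7, 35] -> counters=[0,0,0,1,0,0,0,1,0,0,0,0,0,0,0,0,0,0,0,0,0,0,0,0,0,0,0,0,0,0,0,0,0,0,0,1,0,0,0,0,0,0,0]
Step 8: insert ixr at [4, 7, 39] -> counters=[0,0,0,1,1,0,0,2,0,0,0,0,0,0,0,0,0,0,0,0,0,0,0,0,0,0,0,0,0,0,0,0,0,0,0,1,0,0,0,1,0,0,0]
Step 9: delete csp at [3, 7, 35] -> counters=[0,0,0,0,1,0,0,1,0,0,0,0,0,0,0,0,0,0,0,0,0,0,0,0,0,0,0,0,0,0,0,0,0,0,0,0,0,0,0,1,0,0,0]
Step 10: insert mt at [0, 13, 24] -> counters=[1,0,0,0,1,0,0,1,0,0,0,0,0,1,0,0,0,0,0,0,0,0,0,0,1,0,0,0,0,0,0,0,0,0,0,0,0,0,0,1,0,0,0]
Step 11: insert csp at [3, 7, 35] -> counters=[1,0,0,1,1,0,0,2,0,0,0,0,0,1,0,0,0,0,0,0,0,0,0,0,1,0,0,0,0,0,0,0,0,0,0,1,0,0,0,1,0,0,0]
Step 12: delete csp at [3, 7, 35] -> counters=[1,0,0,0,1,0,0,1,0,0,0,0,0,1,0,0,0,0,0,0,0,0,0,0,1,0,0,0,0,0,0,0,0,0,0,0,0,0,0,1,0,0,0]
Step 13: insert csp at [3, 7, 35] -> counters=[1,0,0,1,1,0,0,2,0,0,0,0,0,1,0,0,0,0,0,0,0,0,0,0,1,0,0,0,0,0,0,0,0,0,0,1,0,0,0,1,0,0,0]
Step 14: insert csp at [3, 7, 35] -> counters=[1,0,0,2,1,0,0,3,0,0,0,0,0,1,0,0,0,0,0,0,0,0,0,0,1,0,0,0,0,0,0,0,0,0,0,2,0,0,0,1,0,0,0]
Step 15: insert ixr at [4, 7, 39] -> counters=[1,0,0,2,2,0,0,4,0,0,0,0,0,1,0,0,0,0,0,0,0,0,0,0,1,0,0,0,0,0,0,0,0,0,0,2,0,0,0,2,0,0,0]
Step 16: insert ixr at [4, 7, 39] -> counters=[1,0,0,2,3,0,0,5,0,0,0,0,0,1,0,0,0,0,0,0,0,0,0,0,1,0,0,0,0,0,0,0,0,0,0,2,0,0,0,3,0,0,0]
Step 17: insert ixr at [4, 7, 39] -> counters=[1,0,0,2,4,0,0,6,0,0,0,0,0,1,0,0,0,0,0,0,0,0,0,0,1,0,0,0,0,0,0,0,0,0,0,2,0,0,0,4,0,0,0]
Step 18: insert mt at [0, 13, 24] -> counters=[2,0,0,2,4,0,0,6,0,0,0,0,0,2,0,0,0,0,0,0,0,0,0,0,2,0,0,0,0,0,0,0,0,0,0,2,0,0,0,4,0,0,0]
Step 19: delete csp at [3, 7, 35] -> counters=[2,0,0,1,4,0,0,5,0,0,0,0,0,2,0,0,0,0,0,0,0,0,0,0,2,0,0,0,0,0,0,0,0,0,0,1,0,0,0,4,0,0,0]
Step 20: insert mt at [0, 13, 24] -> counters=[3,0,0,1,4,0,0,5,0,0,0,0,0,3,0,0,0,0,0,0,0,0,0,0,3,0,0,0,0,0,0,0,0,0,0,1,0,0,0,4,0,0,0]
Step 21: insert ixr at [4, 7, 39] -> counters=[3,0,0,1,5,0,0,6,0,0,0,0,0,3,0,0,0,0,0,0,0,0,0,0,3,0,0,0,0,0,0,0,0,0,0,1,0,0,0,5,0,0,0]
Final counters=[3,0,0,1,5,0,0,6,0,0,0,0,0,3,0,0,0,0,0,0,0,0,0,0,3,0,0,0,0,0,0,0,0,0,0,1,0,0,0,5,0,0,0] -> counters[35]=1

Answer: 1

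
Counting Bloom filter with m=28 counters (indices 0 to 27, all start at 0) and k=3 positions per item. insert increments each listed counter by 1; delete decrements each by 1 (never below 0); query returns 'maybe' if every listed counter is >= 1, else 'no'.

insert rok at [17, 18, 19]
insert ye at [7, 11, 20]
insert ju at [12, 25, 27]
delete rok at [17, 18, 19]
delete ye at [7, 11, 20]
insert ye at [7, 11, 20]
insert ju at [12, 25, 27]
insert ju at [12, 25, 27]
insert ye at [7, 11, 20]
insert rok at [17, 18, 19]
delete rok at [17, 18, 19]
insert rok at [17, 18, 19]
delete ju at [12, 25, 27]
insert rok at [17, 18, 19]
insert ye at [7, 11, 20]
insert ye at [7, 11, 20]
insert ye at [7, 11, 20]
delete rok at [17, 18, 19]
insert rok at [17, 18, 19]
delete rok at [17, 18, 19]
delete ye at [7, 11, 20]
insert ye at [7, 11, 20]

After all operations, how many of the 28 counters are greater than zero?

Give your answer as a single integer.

Answer: 9

Derivation:
Step 1: insert rok at [17, 18, 19] -> counters=[0,0,0,0,0,0,0,0,0,0,0,0,0,0,0,0,0,1,1,1,0,0,0,0,0,0,0,0]
Step 2: insert ye at [7, 11, 20] -> counters=[0,0,0,0,0,0,0,1,0,0,0,1,0,0,0,0,0,1,1,1,1,0,0,0,0,0,0,0]
Step 3: insert ju at [12, 25, 27] -> counters=[0,0,0,0,0,0,0,1,0,0,0,1,1,0,0,0,0,1,1,1,1,0,0,0,0,1,0,1]
Step 4: delete rok at [17, 18, 19] -> counters=[0,0,0,0,0,0,0,1,0,0,0,1,1,0,0,0,0,0,0,0,1,0,0,0,0,1,0,1]
Step 5: delete ye at [7, 11, 20] -> counters=[0,0,0,0,0,0,0,0,0,0,0,0,1,0,0,0,0,0,0,0,0,0,0,0,0,1,0,1]
Step 6: insert ye at [7, 11, 20] -> counters=[0,0,0,0,0,0,0,1,0,0,0,1,1,0,0,0,0,0,0,0,1,0,0,0,0,1,0,1]
Step 7: insert ju at [12, 25, 27] -> counters=[0,0,0,0,0,0,0,1,0,0,0,1,2,0,0,0,0,0,0,0,1,0,0,0,0,2,0,2]
Step 8: insert ju at [12, 25, 27] -> counters=[0,0,0,0,0,0,0,1,0,0,0,1,3,0,0,0,0,0,0,0,1,0,0,0,0,3,0,3]
Step 9: insert ye at [7, 11, 20] -> counters=[0,0,0,0,0,0,0,2,0,0,0,2,3,0,0,0,0,0,0,0,2,0,0,0,0,3,0,3]
Step 10: insert rok at [17, 18, 19] -> counters=[0,0,0,0,0,0,0,2,0,0,0,2,3,0,0,0,0,1,1,1,2,0,0,0,0,3,0,3]
Step 11: delete rok at [17, 18, 19] -> counters=[0,0,0,0,0,0,0,2,0,0,0,2,3,0,0,0,0,0,0,0,2,0,0,0,0,3,0,3]
Step 12: insert rok at [17, 18, 19] -> counters=[0,0,0,0,0,0,0,2,0,0,0,2,3,0,0,0,0,1,1,1,2,0,0,0,0,3,0,3]
Step 13: delete ju at [12, 25, 27] -> counters=[0,0,0,0,0,0,0,2,0,0,0,2,2,0,0,0,0,1,1,1,2,0,0,0,0,2,0,2]
Step 14: insert rok at [17, 18, 19] -> counters=[0,0,0,0,0,0,0,2,0,0,0,2,2,0,0,0,0,2,2,2,2,0,0,0,0,2,0,2]
Step 15: insert ye at [7, 11, 20] -> counters=[0,0,0,0,0,0,0,3,0,0,0,3,2,0,0,0,0,2,2,2,3,0,0,0,0,2,0,2]
Step 16: insert ye at [7, 11, 20] -> counters=[0,0,0,0,0,0,0,4,0,0,0,4,2,0,0,0,0,2,2,2,4,0,0,0,0,2,0,2]
Step 17: insert ye at [7, 11, 20] -> counters=[0,0,0,0,0,0,0,5,0,0,0,5,2,0,0,0,0,2,2,2,5,0,0,0,0,2,0,2]
Step 18: delete rok at [17, 18, 19] -> counters=[0,0,0,0,0,0,0,5,0,0,0,5,2,0,0,0,0,1,1,1,5,0,0,0,0,2,0,2]
Step 19: insert rok at [17, 18, 19] -> counters=[0,0,0,0,0,0,0,5,0,0,0,5,2,0,0,0,0,2,2,2,5,0,0,0,0,2,0,2]
Step 20: delete rok at [17, 18, 19] -> counters=[0,0,0,0,0,0,0,5,0,0,0,5,2,0,0,0,0,1,1,1,5,0,0,0,0,2,0,2]
Step 21: delete ye at [7, 11, 20] -> counters=[0,0,0,0,0,0,0,4,0,0,0,4,2,0,0,0,0,1,1,1,4,0,0,0,0,2,0,2]
Step 22: insert ye at [7, 11, 20] -> counters=[0,0,0,0,0,0,0,5,0,0,0,5,2,0,0,0,0,1,1,1,5,0,0,0,0,2,0,2]
Final counters=[0,0,0,0,0,0,0,5,0,0,0,5,2,0,0,0,0,1,1,1,5,0,0,0,0,2,0,2] -> 9 nonzero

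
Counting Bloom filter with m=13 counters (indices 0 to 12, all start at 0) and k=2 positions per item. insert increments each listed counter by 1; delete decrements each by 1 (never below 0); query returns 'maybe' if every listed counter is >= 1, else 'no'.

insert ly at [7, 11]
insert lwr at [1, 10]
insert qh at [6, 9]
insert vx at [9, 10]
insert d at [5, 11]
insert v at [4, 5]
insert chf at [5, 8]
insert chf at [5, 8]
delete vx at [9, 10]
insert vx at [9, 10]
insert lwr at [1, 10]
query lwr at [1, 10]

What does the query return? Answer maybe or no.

Step 1: insert ly at [7, 11] -> counters=[0,0,0,0,0,0,0,1,0,0,0,1,0]
Step 2: insert lwr at [1, 10] -> counters=[0,1,0,0,0,0,0,1,0,0,1,1,0]
Step 3: insert qh at [6, 9] -> counters=[0,1,0,0,0,0,1,1,0,1,1,1,0]
Step 4: insert vx at [9, 10] -> counters=[0,1,0,0,0,0,1,1,0,2,2,1,0]
Step 5: insert d at [5, 11] -> counters=[0,1,0,0,0,1,1,1,0,2,2,2,0]
Step 6: insert v at [4, 5] -> counters=[0,1,0,0,1,2,1,1,0,2,2,2,0]
Step 7: insert chf at [5, 8] -> counters=[0,1,0,0,1,3,1,1,1,2,2,2,0]
Step 8: insert chf at [5, 8] -> counters=[0,1,0,0,1,4,1,1,2,2,2,2,0]
Step 9: delete vx at [9, 10] -> counters=[0,1,0,0,1,4,1,1,2,1,1,2,0]
Step 10: insert vx at [9, 10] -> counters=[0,1,0,0,1,4,1,1,2,2,2,2,0]
Step 11: insert lwr at [1, 10] -> counters=[0,2,0,0,1,4,1,1,2,2,3,2,0]
Query lwr: check counters[1]=2 counters[10]=3 -> maybe

Answer: maybe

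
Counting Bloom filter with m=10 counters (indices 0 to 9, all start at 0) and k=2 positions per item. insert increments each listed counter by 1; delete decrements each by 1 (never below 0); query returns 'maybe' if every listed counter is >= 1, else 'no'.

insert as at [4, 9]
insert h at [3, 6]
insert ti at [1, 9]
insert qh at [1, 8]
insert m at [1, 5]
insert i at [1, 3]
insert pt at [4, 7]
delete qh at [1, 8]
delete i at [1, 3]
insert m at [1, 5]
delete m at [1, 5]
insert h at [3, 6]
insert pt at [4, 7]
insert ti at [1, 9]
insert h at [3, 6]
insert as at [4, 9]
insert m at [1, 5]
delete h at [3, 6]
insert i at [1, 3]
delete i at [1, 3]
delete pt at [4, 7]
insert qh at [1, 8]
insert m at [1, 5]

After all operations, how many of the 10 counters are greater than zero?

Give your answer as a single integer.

Answer: 8

Derivation:
Step 1: insert as at [4, 9] -> counters=[0,0,0,0,1,0,0,0,0,1]
Step 2: insert h at [3, 6] -> counters=[0,0,0,1,1,0,1,0,0,1]
Step 3: insert ti at [1, 9] -> counters=[0,1,0,1,1,0,1,0,0,2]
Step 4: insert qh at [1, 8] -> counters=[0,2,0,1,1,0,1,0,1,2]
Step 5: insert m at [1, 5] -> counters=[0,3,0,1,1,1,1,0,1,2]
Step 6: insert i at [1, 3] -> counters=[0,4,0,2,1,1,1,0,1,2]
Step 7: insert pt at [4, 7] -> counters=[0,4,0,2,2,1,1,1,1,2]
Step 8: delete qh at [1, 8] -> counters=[0,3,0,2,2,1,1,1,0,2]
Step 9: delete i at [1, 3] -> counters=[0,2,0,1,2,1,1,1,0,2]
Step 10: insert m at [1, 5] -> counters=[0,3,0,1,2,2,1,1,0,2]
Step 11: delete m at [1, 5] -> counters=[0,2,0,1,2,1,1,1,0,2]
Step 12: insert h at [3, 6] -> counters=[0,2,0,2,2,1,2,1,0,2]
Step 13: insert pt at [4, 7] -> counters=[0,2,0,2,3,1,2,2,0,2]
Step 14: insert ti at [1, 9] -> counters=[0,3,0,2,3,1,2,2,0,3]
Step 15: insert h at [3, 6] -> counters=[0,3,0,3,3,1,3,2,0,3]
Step 16: insert as at [4, 9] -> counters=[0,3,0,3,4,1,3,2,0,4]
Step 17: insert m at [1, 5] -> counters=[0,4,0,3,4,2,3,2,0,4]
Step 18: delete h at [3, 6] -> counters=[0,4,0,2,4,2,2,2,0,4]
Step 19: insert i at [1, 3] -> counters=[0,5,0,3,4,2,2,2,0,4]
Step 20: delete i at [1, 3] -> counters=[0,4,0,2,4,2,2,2,0,4]
Step 21: delete pt at [4, 7] -> counters=[0,4,0,2,3,2,2,1,0,4]
Step 22: insert qh at [1, 8] -> counters=[0,5,0,2,3,2,2,1,1,4]
Step 23: insert m at [1, 5] -> counters=[0,6,0,2,3,3,2,1,1,4]
Final counters=[0,6,0,2,3,3,2,1,1,4] -> 8 nonzero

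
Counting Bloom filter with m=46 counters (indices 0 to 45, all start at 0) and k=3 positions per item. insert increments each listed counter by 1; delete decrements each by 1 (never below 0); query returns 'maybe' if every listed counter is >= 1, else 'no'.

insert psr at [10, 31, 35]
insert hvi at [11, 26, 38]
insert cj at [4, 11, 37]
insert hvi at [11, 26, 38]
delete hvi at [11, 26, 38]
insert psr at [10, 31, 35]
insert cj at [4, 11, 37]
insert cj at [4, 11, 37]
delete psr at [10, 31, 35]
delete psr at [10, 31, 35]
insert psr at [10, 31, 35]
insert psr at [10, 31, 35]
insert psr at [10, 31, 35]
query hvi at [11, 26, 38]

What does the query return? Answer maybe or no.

Step 1: insert psr at [10, 31, 35] -> counters=[0,0,0,0,0,0,0,0,0,0,1,0,0,0,0,0,0,0,0,0,0,0,0,0,0,0,0,0,0,0,0,1,0,0,0,1,0,0,0,0,0,0,0,0,0,0]
Step 2: insert hvi at [11, 26, 38] -> counters=[0,0,0,0,0,0,0,0,0,0,1,1,0,0,0,0,0,0,0,0,0,0,0,0,0,0,1,0,0,0,0,1,0,0,0,1,0,0,1,0,0,0,0,0,0,0]
Step 3: insert cj at [4, 11, 37] -> counters=[0,0,0,0,1,0,0,0,0,0,1,2,0,0,0,0,0,0,0,0,0,0,0,0,0,0,1,0,0,0,0,1,0,0,0,1,0,1,1,0,0,0,0,0,0,0]
Step 4: insert hvi at [11, 26, 38] -> counters=[0,0,0,0,1,0,0,0,0,0,1,3,0,0,0,0,0,0,0,0,0,0,0,0,0,0,2,0,0,0,0,1,0,0,0,1,0,1,2,0,0,0,0,0,0,0]
Step 5: delete hvi at [11, 26, 38] -> counters=[0,0,0,0,1,0,0,0,0,0,1,2,0,0,0,0,0,0,0,0,0,0,0,0,0,0,1,0,0,0,0,1,0,0,0,1,0,1,1,0,0,0,0,0,0,0]
Step 6: insert psr at [10, 31, 35] -> counters=[0,0,0,0,1,0,0,0,0,0,2,2,0,0,0,0,0,0,0,0,0,0,0,0,0,0,1,0,0,0,0,2,0,0,0,2,0,1,1,0,0,0,0,0,0,0]
Step 7: insert cj at [4, 11, 37] -> counters=[0,0,0,0,2,0,0,0,0,0,2,3,0,0,0,0,0,0,0,0,0,0,0,0,0,0,1,0,0,0,0,2,0,0,0,2,0,2,1,0,0,0,0,0,0,0]
Step 8: insert cj at [4, 11, 37] -> counters=[0,0,0,0,3,0,0,0,0,0,2,4,0,0,0,0,0,0,0,0,0,0,0,0,0,0,1,0,0,0,0,2,0,0,0,2,0,3,1,0,0,0,0,0,0,0]
Step 9: delete psr at [10, 31, 35] -> counters=[0,0,0,0,3,0,0,0,0,0,1,4,0,0,0,0,0,0,0,0,0,0,0,0,0,0,1,0,0,0,0,1,0,0,0,1,0,3,1,0,0,0,0,0,0,0]
Step 10: delete psr at [10, 31, 35] -> counters=[0,0,0,0,3,0,0,0,0,0,0,4,0,0,0,0,0,0,0,0,0,0,0,0,0,0,1,0,0,0,0,0,0,0,0,0,0,3,1,0,0,0,0,0,0,0]
Step 11: insert psr at [10, 31, 35] -> counters=[0,0,0,0,3,0,0,0,0,0,1,4,0,0,0,0,0,0,0,0,0,0,0,0,0,0,1,0,0,0,0,1,0,0,0,1,0,3,1,0,0,0,0,0,0,0]
Step 12: insert psr at [10, 31, 35] -> counters=[0,0,0,0,3,0,0,0,0,0,2,4,0,0,0,0,0,0,0,0,0,0,0,0,0,0,1,0,0,0,0,2,0,0,0,2,0,3,1,0,0,0,0,0,0,0]
Step 13: insert psr at [10, 31, 35] -> counters=[0,0,0,0,3,0,0,0,0,0,3,4,0,0,0,0,0,0,0,0,0,0,0,0,0,0,1,0,0,0,0,3,0,0,0,3,0,3,1,0,0,0,0,0,0,0]
Query hvi: check counters[11]=4 counters[26]=1 counters[38]=1 -> maybe

Answer: maybe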